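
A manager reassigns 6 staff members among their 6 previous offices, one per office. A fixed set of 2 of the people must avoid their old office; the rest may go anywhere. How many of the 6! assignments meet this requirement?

504

Inclusion-exclusion on the 2 forbidden self-matches:
Σ_{j=0}^{2} (-1)^j C(2,j)(6-j)!
= C(2,0)·6! - C(2,1)·5! + C(2,2)·4!
= 720 - 240 + 24
= 504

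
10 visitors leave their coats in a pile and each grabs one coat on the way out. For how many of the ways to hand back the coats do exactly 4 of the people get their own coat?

55650

Choose which 4 of the 10 are fixed: C(10,4) = 210.
The remaining 6 must be deranged: !6 = 265.
Total: 210 × 265 = 55650.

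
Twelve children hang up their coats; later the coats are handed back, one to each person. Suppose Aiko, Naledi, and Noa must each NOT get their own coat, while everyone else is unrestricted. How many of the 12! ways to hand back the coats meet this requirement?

369774720

Let A_j be the event that the j-th constrained one is fixed. By inclusion-exclusion over the 3 events:
Σ_{j=0}^{3} (-1)^j C(3,j)(12-j)!
= C(3,0)·12! - C(3,1)·11! + C(3,2)·10! - C(3,3)·9!
= 479001600 - 119750400 + 10886400 - 362880
= 369774720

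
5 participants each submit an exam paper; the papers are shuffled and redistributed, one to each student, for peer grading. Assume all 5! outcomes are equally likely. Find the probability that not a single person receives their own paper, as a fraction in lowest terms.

Favorable outcomes: !5 = 44.
Total outcomes: 5! = 120.
Probability = 44/120 = 11/30.

11/30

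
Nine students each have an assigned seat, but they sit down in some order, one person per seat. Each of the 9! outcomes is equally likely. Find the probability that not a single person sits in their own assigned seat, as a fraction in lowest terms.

16687/45360

Favorable outcomes: !9 = 133496.
Total outcomes: 9! = 362880.
Probability = 133496/362880 = 16687/45360.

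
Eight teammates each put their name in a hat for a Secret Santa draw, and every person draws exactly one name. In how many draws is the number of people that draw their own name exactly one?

14832

Choose which one of the 8 is fixed: C(8,1) = 8.
The remaining 7 must be deranged: !7 = 1854.
Total: 8 × 1854 = 14832.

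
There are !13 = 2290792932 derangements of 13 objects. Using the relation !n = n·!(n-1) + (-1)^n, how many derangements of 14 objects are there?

32071101049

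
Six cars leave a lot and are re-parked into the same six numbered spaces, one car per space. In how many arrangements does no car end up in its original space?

265

By inclusion-exclusion, !6 = Σ (-1)^k · 6!/k! for k=0..6
= 6! - 6!/1! + 6!/2! - 6!/3! + 6!/4! - 6!/5! + 6!/6!
= 720 - 720 + 360 - 120 + 30 - 6 + 1
= 265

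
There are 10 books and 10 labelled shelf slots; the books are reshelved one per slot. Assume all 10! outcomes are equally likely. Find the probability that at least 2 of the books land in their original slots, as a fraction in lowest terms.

Favorable outcomes: Σ_{i≥2} C(10,i)·!(10-i) = 45·14833 + 120·1854 + 210·265 + 252·44 + 210·9 + 120·2 + 45·1 + 10·0 + 1·1 = 958879.
Total outcomes: 10! = 3628800.
Probability = 958879/3628800 = 958879/3628800.

958879/3628800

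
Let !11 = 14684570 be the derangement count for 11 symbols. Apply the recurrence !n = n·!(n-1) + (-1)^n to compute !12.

176214841

!12 = 12·14684570 + 1 = 176214841.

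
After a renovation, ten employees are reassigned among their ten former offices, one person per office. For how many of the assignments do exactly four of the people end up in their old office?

Pick the 4 fixed positions: C(10,4) = 210 ways.
The other 6 form a derangement: !6 = 265.
Total: 210 × 265 = 55650.

55650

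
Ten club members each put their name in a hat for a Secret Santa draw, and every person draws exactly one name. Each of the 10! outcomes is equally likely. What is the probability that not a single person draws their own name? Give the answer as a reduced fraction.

16481/44800

Favorable outcomes: !10 = 1334961.
Total outcomes: 10! = 3628800.
Probability = 1334961/3628800 = 16481/44800.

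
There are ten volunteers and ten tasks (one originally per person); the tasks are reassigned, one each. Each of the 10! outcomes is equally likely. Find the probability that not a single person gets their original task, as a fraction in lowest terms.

16481/44800

Favorable outcomes: !10 = 1334961.
Total outcomes: 10! = 3628800.
Probability = 1334961/3628800 = 16481/44800.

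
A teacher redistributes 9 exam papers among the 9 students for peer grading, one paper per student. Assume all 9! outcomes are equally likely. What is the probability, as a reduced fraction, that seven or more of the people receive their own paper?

37/362880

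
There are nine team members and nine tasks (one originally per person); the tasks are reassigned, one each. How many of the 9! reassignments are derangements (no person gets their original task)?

Recurrence: !9 = 9·!8 + (-1)^9.
!9 = 9·14833 - 1 = 133496

133496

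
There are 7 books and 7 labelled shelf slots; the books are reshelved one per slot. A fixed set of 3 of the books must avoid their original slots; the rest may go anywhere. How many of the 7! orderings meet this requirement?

3216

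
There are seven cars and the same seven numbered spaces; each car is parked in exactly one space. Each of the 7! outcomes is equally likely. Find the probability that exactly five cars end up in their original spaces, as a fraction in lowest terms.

Favorable outcomes: C(7,5)·!2 = 21·1 = 21.
Total outcomes: 7! = 5040.
Probability = 21/5040 = 1/240.

1/240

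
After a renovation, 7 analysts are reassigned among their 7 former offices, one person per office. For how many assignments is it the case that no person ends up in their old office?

1854

Use !n = (n-1)(!(n-1) + !(n-2)).
!7 = 6·(265 + 44) = 6·309 = 1854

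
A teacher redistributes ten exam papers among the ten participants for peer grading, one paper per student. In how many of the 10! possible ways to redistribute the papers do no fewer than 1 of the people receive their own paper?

# with exactly i fixed is C(10,i)·!(10-i); sum over i=1..10:
  i=1: C(10,1)·!9 = 10·133496 = 1334960
  i=2: C(10,2)·!8 = 45·14833 = 667485
  i=3: C(10,3)·!7 = 120·1854 = 222480
  i=4: C(10,4)·!6 = 210·265 = 55650
  i=5: C(10,5)·!5 = 252·44 = 11088
  i=6: C(10,6)·!4 = 210·9 = 1890
  i=7: C(10,7)·!3 = 120·2 = 240
  i=8: C(10,8)·!2 = 45·1 = 45
  i=9: C(10,9)·!1 = 10·0 = 0
  i=10: C(10,10)·!0 = 1·1 = 1
Total = 2293839.

2293839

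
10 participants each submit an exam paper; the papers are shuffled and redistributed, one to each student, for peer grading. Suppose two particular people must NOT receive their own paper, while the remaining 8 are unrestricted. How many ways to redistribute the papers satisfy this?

2943360

Inclusion-exclusion on the 2 forbidden self-matches:
Σ_{j=0}^{2} (-1)^j C(2,j)(10-j)!
= C(2,0)·10! - C(2,1)·9! + C(2,2)·8!
= 3628800 - 725760 + 40320
= 2943360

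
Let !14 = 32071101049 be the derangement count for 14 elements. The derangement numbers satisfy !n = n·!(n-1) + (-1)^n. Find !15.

481066515734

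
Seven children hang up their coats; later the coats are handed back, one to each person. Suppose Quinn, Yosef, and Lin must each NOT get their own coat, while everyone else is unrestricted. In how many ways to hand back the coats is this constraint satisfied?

3216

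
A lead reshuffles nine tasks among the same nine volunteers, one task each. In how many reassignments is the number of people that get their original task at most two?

333737

# with exactly i fixed is C(9,i)·!(9-i); sum over i=0..2:
  i=0: C(9,0)·!9 = 1·133496 = 133496
  i=1: C(9,1)·!8 = 9·14833 = 133497
  i=2: C(9,2)·!7 = 36·1854 = 66744
Total = 333737.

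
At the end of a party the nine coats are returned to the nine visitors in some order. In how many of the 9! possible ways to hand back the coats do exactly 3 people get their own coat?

22260

Pick the 3 fixed positions: C(9,3) = 84 ways.
The remaining 6 must be deranged: !6 = 265.
Total: 84 × 265 = 22260.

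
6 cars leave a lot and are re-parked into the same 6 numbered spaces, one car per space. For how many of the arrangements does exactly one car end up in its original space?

Choose which one of the 6 is fixed: C(6,1) = 6.
The other 5 form a derangement: !5 = 44.
Total: 6 × 44 = 264.

264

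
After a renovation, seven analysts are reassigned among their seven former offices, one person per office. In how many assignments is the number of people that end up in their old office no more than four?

5018

# with exactly i fixed is C(7,i)·!(7-i); sum over i=0..4:
  i=0: C(7,0)·!7 = 1·1854 = 1854
  i=1: C(7,1)·!6 = 7·265 = 1855
  i=2: C(7,2)·!5 = 21·44 = 924
  i=3: C(7,3)·!4 = 35·9 = 315
  i=4: C(7,4)·!3 = 35·2 = 70
Total = 5018.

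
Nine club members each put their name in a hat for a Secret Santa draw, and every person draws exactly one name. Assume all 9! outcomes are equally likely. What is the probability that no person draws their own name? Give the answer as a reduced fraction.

Favorable outcomes: !9 = 133496.
Total outcomes: 9! = 362880.
Probability = 133496/362880 = 16687/45360.

16687/45360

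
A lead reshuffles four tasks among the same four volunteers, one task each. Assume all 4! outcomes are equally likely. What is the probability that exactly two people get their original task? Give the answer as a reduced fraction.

Favorable outcomes: C(4,2)·!2 = 6·1 = 6.
Total outcomes: 4! = 24.
Probability = 6/24 = 1/4.

1/4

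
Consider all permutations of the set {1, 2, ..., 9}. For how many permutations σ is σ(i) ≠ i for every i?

!9 = 9! · Σ_{k=0}^{9} (-1)^k/k!
= 9! - 9!/1! + 9!/2! - 9!/3! + 9!/4! - 9!/5! + 9!/6! - 9!/7! + 9!/8! - 9!/9!
= 362880 - 362880 + 181440 - 60480 + 15120 - 3024 + 504 - 72 + 9 - 1
= 133496

133496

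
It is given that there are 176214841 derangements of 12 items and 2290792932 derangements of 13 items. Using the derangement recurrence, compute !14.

32071101049

!14 = (14-1)·(!13 + !12) = 13·(2290792932 + 176214841) = 13·2467007773 = 32071101049.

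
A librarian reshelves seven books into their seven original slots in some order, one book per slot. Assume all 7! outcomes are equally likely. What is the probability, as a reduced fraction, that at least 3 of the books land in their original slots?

Favorable outcomes: Σ_{i≥3} C(7,i)·!(7-i) = 35·9 + 35·2 + 21·1 + 7·0 + 1·1 = 407.
Total outcomes: 7! = 5040.
Probability = 407/5040 = 407/5040.

407/5040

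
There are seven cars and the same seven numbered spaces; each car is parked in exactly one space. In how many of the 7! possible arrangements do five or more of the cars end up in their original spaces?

22

Sum C(7,i)·!(7-i) for i = 5..7:
  i=5: C(7,5)·!2 = 21·1 = 21
  i=6: C(7,6)·!1 = 7·0 = 0
  i=7: C(7,7)·!0 = 1·1 = 1
Total = 22.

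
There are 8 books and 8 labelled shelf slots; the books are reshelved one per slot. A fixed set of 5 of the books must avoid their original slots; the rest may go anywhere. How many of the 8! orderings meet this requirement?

21234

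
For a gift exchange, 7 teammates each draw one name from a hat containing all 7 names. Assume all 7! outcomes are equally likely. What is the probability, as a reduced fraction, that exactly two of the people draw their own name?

11/60

Favorable outcomes: C(7,2)·!5 = 21·44 = 924.
Total outcomes: 7! = 5040.
Probability = 924/5040 = 11/60.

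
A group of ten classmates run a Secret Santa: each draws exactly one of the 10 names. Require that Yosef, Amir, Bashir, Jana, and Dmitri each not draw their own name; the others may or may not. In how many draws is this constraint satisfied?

Let A_j be the event that the j-th constrained one is fixed. By inclusion-exclusion over the 5 events:
Σ_{j=0}^{5} (-1)^j C(5,j)(10-j)!
= C(5,0)·10! - C(5,1)·9! + C(5,2)·8! - C(5,3)·7! + C(5,4)·6! - C(5,5)·5!
= 3628800 - 1814400 + 403200 - 50400 + 3600 - 120
= 2170680

2170680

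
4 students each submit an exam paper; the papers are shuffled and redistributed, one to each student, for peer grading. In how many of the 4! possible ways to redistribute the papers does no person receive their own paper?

9

!4 is the nearest integer to 4!/e.
4! = 24, and 24/e ≈ 8.83, so !4 = 9.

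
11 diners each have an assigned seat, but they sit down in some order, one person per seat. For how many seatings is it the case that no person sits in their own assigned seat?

Use !n = n·!(n-1) + (-1)^n.
!11 = 11·1334961 - 1 = 14684570

14684570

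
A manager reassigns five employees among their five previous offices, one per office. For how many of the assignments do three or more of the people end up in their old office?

Sum C(5,i)·!(5-i) for i = 3..5:
  i=3: C(5,3)·!2 = 10·1 = 10
  i=4: C(5,4)·!1 = 5·0 = 0
  i=5: C(5,5)·!0 = 1·1 = 1
Total = 11.

11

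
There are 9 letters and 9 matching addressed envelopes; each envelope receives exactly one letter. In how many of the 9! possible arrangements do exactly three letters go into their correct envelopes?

Choose which 3 of the 9 are fixed: C(9,3) = 84.
The remaining 6 must be deranged: !6 = 265.
Total: 84 × 265 = 22260.

22260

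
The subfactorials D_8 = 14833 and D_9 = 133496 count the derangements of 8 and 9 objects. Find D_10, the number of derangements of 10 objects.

1334961

D_10 = (10-1)·(D_9 + D_8) = 9·(133496 + 14833) = 9·148329 = 1334961.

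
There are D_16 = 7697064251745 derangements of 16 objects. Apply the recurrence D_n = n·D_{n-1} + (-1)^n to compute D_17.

130850092279664

D_17 = 17·7697064251745 - 1 = 130850092279664.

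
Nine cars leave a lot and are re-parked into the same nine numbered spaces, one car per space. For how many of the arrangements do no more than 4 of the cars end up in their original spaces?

# with exactly i fixed is C(9,i)·!(9-i); sum over i=0..4:
  i=0: C(9,0)·!9 = 1·133496 = 133496
  i=1: C(9,1)·!8 = 9·14833 = 133497
  i=2: C(9,2)·!7 = 36·1854 = 66744
  i=3: C(9,3)·!6 = 84·265 = 22260
  i=4: C(9,4)·!5 = 126·44 = 5544
Total = 361541.

361541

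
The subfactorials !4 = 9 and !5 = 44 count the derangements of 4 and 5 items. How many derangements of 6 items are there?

265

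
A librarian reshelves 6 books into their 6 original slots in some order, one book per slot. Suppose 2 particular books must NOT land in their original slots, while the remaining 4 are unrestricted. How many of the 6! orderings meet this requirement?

504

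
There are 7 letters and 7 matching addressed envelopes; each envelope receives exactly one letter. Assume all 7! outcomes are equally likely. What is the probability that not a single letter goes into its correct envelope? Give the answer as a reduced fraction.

103/280

Favorable outcomes: !7 = 1854.
Total outcomes: 7! = 5040.
Probability = 1854/5040 = 103/280.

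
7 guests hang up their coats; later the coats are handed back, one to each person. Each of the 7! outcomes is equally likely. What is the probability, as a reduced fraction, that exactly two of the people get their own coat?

11/60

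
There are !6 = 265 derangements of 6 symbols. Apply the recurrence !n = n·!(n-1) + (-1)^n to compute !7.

!7 = 7·265 - 1 = 1854.

1854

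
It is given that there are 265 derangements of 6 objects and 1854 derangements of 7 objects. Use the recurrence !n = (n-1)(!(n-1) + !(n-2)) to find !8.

14833

!8 = (8-1)·(!7 + !6) = 7·(1854 + 265) = 7·2119 = 14833.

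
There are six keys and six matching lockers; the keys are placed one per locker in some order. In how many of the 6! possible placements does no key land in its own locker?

265

!6 = 6! · Σ_{k=0}^{6} (-1)^k/k!
= 6! - 6!/1! + 6!/2! - 6!/3! + 6!/4! - 6!/5! + 6!/6!
= 720 - 720 + 360 - 120 + 30 - 6 + 1
= 265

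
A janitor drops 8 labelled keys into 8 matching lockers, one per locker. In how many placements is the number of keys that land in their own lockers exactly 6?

28

Pick the 6 fixed positions: C(8,6) = 28 ways.
The other 2 form a derangement: !2 = 1.
Total: 28 × 1 = 28.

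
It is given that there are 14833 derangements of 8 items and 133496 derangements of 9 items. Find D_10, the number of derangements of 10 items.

D_10 = (10-1)·(D_9 + D_8) = 9·(133496 + 14833) = 9·148329 = 1334961.

1334961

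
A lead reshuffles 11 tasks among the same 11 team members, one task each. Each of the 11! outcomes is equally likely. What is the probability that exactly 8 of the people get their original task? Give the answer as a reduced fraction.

Favorable outcomes: C(11,8)·!3 = 165·2 = 330.
Total outcomes: 11! = 39916800.
Probability = 330/39916800 = 1/120960.

1/120960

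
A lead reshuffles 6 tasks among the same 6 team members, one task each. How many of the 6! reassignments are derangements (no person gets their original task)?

The number of derangements of 6 is !6 = Σ_{k=0}^{6} (-1)^k·6!/k!
= 6! - 6!/1! + 6!/2! - 6!/3! + 6!/4! - 6!/5! + 6!/6!
= 720 - 720 + 360 - 120 + 30 - 6 + 1
= 265

265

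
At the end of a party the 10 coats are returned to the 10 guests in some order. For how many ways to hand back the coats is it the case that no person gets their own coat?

1334961

Recurrence: !10 = 9·(!9 + !8).
!10 = 9·(133496 + 14833) = 9·148329 = 1334961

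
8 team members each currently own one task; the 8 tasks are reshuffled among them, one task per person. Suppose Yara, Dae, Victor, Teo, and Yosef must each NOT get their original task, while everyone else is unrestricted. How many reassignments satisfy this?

Let A_j be the event that the j-th constrained one is fixed. By inclusion-exclusion over the 5 events:
Σ_{j=0}^{5} (-1)^j C(5,j)(8-j)!
= C(5,0)·8! - C(5,1)·7! + C(5,2)·6! - C(5,3)·5! + C(5,4)·4! - C(5,5)·3!
= 40320 - 25200 + 7200 - 1200 + 120 - 6
= 21234

21234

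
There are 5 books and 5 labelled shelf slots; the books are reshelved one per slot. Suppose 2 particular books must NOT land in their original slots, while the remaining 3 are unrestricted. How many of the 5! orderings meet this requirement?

78

Let A_j be the event that the j-th constrained one is fixed. By inclusion-exclusion over the 2 events:
Σ_{j=0}^{2} (-1)^j C(2,j)(5-j)!
= C(2,0)·5! - C(2,1)·4! + C(2,2)·3!
= 120 - 48 + 6
= 78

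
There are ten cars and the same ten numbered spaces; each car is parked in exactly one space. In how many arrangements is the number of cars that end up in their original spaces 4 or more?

Sum C(10,i)·!(10-i) for i = 4..10:
  i=4: C(10,4)·!6 = 210·265 = 55650
  i=5: C(10,5)·!5 = 252·44 = 11088
  i=6: C(10,6)·!4 = 210·9 = 1890
  i=7: C(10,7)·!3 = 120·2 = 240
  i=8: C(10,8)·!2 = 45·1 = 45
  i=9: C(10,9)·!1 = 10·0 = 0
  i=10: C(10,10)·!0 = 1·1 = 1
Total = 68914.

68914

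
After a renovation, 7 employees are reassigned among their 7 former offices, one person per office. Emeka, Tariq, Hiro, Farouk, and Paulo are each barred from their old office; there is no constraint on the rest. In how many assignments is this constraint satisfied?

2428

Inclusion-exclusion on the 5 forbidden self-matches:
Σ_{j=0}^{5} (-1)^j C(5,j)(7-j)!
= C(5,0)·7! - C(5,1)·6! + C(5,2)·5! - C(5,3)·4! + C(5,4)·3! - C(5,5)·2!
= 5040 - 3600 + 1200 - 240 + 30 - 2
= 2428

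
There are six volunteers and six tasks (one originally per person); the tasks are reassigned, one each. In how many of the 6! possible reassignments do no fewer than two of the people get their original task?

191

# with exactly i fixed is C(6,i)·!(6-i); sum over i=2..6:
  i=2: C(6,2)·!4 = 15·9 = 135
  i=3: C(6,3)·!3 = 20·2 = 40
  i=4: C(6,4)·!2 = 15·1 = 15
  i=5: C(6,5)·!1 = 6·0 = 0
  i=6: C(6,6)·!0 = 1·1 = 1
Total = 191.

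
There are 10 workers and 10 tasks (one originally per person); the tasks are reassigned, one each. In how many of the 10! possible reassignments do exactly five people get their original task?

Pick the 5 fixed positions: C(10,5) = 252 ways.
The other 5 form a derangement: !5 = 44.
Total: 252 × 44 = 11088.

11088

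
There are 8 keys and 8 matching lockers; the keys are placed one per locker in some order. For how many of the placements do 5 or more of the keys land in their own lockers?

141

# with exactly i fixed is C(8,i)·!(8-i); sum over i=5..8:
  i=5: C(8,5)·!3 = 56·2 = 112
  i=6: C(8,6)·!2 = 28·1 = 28
  i=7: C(8,7)·!1 = 8·0 = 0
  i=8: C(8,8)·!0 = 1·1 = 1
Total = 141.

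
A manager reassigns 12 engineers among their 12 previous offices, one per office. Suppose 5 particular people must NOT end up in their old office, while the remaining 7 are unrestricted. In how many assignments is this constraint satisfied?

312273360

Inclusion-exclusion on the 5 forbidden self-matches:
Σ_{j=0}^{5} (-1)^j C(5,j)(12-j)!
= C(5,0)·12! - C(5,1)·11! + C(5,2)·10! - C(5,3)·9! + C(5,4)·8! - C(5,5)·7!
= 479001600 - 199584000 + 36288000 - 3628800 + 201600 - 5040
= 312273360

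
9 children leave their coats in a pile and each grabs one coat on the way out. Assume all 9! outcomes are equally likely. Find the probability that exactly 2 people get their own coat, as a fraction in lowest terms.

103/560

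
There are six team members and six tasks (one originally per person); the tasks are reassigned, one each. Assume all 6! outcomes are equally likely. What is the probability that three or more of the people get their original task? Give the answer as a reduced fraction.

Favorable outcomes: Σ_{i≥3} C(6,i)·!(6-i) = 20·2 + 15·1 + 6·0 + 1·1 = 56.
Total outcomes: 6! = 720.
Probability = 56/720 = 7/90.

7/90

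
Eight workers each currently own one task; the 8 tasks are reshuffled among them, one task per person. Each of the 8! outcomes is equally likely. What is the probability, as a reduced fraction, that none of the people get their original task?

Favorable outcomes: !8 = 14833.
Total outcomes: 8! = 40320.
Probability = 14833/40320 = 2119/5760.

2119/5760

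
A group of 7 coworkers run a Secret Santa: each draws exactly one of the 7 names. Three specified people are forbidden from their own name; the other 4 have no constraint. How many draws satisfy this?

Let A_j be the event that the j-th constrained one is fixed. By inclusion-exclusion over the 3 events:
Σ_{j=0}^{3} (-1)^j C(3,j)(7-j)!
= C(3,0)·7! - C(3,1)·6! + C(3,2)·5! - C(3,3)·4!
= 5040 - 2160 + 360 - 24
= 3216

3216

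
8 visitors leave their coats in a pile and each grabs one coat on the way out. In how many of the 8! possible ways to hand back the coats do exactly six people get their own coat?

Choose which 6 of the 8 are fixed: C(8,6) = 28.
The remaining 2 must be deranged: !2 = 1.
Total: 28 × 1 = 28.

28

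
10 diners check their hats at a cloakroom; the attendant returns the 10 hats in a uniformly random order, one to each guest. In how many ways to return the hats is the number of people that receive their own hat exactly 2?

667485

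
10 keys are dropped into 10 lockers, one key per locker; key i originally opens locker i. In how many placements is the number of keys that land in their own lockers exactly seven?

240

Choose which 7 of the 10 are fixed: C(10,7) = 120.
The remaining 3 must be deranged: !3 = 2.
Total: 120 × 2 = 240.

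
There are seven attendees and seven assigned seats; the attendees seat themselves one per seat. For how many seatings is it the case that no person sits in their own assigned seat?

Recurrence: !7 = 7·!6 + (-1)^7.
!7 = 7·265 - 1 = 1854

1854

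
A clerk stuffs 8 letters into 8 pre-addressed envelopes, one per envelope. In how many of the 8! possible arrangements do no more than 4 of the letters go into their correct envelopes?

# with exactly i fixed is C(8,i)·!(8-i); sum over i=0..4:
  i=0: C(8,0)·!8 = 1·14833 = 14833
  i=1: C(8,1)·!7 = 8·1854 = 14832
  i=2: C(8,2)·!6 = 28·265 = 7420
  i=3: C(8,3)·!5 = 56·44 = 2464
  i=4: C(8,4)·!4 = 70·9 = 630
Total = 40179.

40179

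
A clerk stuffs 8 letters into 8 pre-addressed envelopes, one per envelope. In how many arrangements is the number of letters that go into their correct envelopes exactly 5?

112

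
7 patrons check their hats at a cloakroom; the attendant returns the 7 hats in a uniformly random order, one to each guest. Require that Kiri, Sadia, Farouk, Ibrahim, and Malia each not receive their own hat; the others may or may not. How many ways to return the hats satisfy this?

Let A_j be the event that the j-th constrained one is fixed. By inclusion-exclusion over the 5 events:
Σ_{j=0}^{5} (-1)^j C(5,j)(7-j)!
= C(5,0)·7! - C(5,1)·6! + C(5,2)·5! - C(5,3)·4! + C(5,4)·3! - C(5,5)·2!
= 5040 - 3600 + 1200 - 240 + 30 - 2
= 2428

2428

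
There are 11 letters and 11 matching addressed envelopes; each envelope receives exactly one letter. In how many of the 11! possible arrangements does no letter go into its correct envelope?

14684570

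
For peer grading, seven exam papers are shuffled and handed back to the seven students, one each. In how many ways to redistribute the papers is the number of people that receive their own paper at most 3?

4948

Sum C(7,i)·!(7-i) for i = 0..3:
  i=0: C(7,0)·!7 = 1·1854 = 1854
  i=1: C(7,1)·!6 = 7·265 = 1855
  i=2: C(7,2)·!5 = 21·44 = 924
  i=3: C(7,3)·!4 = 35·9 = 315
Total = 4948.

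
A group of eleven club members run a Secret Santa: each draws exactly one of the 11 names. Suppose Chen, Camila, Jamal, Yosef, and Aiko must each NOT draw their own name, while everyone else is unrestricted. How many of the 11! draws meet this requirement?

25022880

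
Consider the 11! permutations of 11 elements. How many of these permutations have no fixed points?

The subfactorial !11 = [11!/e] (nearest integer).
11! = 39916800, and 39916800/e ≈ 14684570.08, so !11 = 14684570.

14684570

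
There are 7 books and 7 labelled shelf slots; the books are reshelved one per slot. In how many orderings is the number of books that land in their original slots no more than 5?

Sum C(7,i)·!(7-i) for i = 0..5:
  i=0: C(7,0)·!7 = 1·1854 = 1854
  i=1: C(7,1)·!6 = 7·265 = 1855
  i=2: C(7,2)·!5 = 21·44 = 924
  i=3: C(7,3)·!4 = 35·9 = 315
  i=4: C(7,4)·!3 = 35·2 = 70
  i=5: C(7,5)·!2 = 21·1 = 21
Total = 5039.

5039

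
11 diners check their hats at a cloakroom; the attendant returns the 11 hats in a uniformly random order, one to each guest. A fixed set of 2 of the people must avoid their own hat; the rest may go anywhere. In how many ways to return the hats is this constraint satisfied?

33022080

Inclusion-exclusion on the 2 forbidden self-matches:
Σ_{j=0}^{2} (-1)^j C(2,j)(11-j)!
= C(2,0)·11! - C(2,1)·10! + C(2,2)·9!
= 39916800 - 7257600 + 362880
= 33022080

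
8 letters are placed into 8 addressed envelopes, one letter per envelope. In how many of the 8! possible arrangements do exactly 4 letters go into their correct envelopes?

630

Pick the 4 fixed positions: C(8,4) = 70 ways.
The other 4 form a derangement: !4 = 9.
Total: 70 × 9 = 630.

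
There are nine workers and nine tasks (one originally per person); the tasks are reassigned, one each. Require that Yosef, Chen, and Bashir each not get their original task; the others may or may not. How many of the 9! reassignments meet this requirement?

Inclusion-exclusion on the 3 forbidden self-matches:
Σ_{j=0}^{3} (-1)^j C(3,j)(9-j)!
= C(3,0)·9! - C(3,1)·8! + C(3,2)·7! - C(3,3)·6!
= 362880 - 120960 + 15120 - 720
= 256320

256320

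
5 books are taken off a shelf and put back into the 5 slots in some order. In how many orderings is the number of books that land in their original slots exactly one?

45

Choose which one of the 5 is fixed: C(5,1) = 5.
The remaining 4 must be deranged: !4 = 9.
Total: 5 × 9 = 45.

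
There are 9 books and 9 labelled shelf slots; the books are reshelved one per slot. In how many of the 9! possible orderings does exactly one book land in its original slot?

133497

Choose which one of the 9 is fixed: C(9,1) = 9.
The other 8 form a derangement: !8 = 14833.
Total: 9 × 14833 = 133497.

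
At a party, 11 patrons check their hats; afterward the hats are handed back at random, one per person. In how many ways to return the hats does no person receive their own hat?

14684570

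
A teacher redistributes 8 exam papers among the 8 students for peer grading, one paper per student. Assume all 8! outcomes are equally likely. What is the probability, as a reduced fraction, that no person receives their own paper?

2119/5760

Favorable outcomes: !8 = 14833.
Total outcomes: 8! = 40320.
Probability = 14833/40320 = 2119/5760.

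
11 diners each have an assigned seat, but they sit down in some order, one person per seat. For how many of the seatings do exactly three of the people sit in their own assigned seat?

Pick the 3 fixed positions: C(11,3) = 165 ways.
The remaining 8 must be deranged: !8 = 14833.
Total: 165 × 14833 = 2447445.

2447445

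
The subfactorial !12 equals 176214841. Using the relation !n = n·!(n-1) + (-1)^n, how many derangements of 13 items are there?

!13 = 13·176214841 - 1 = 2290792932.

2290792932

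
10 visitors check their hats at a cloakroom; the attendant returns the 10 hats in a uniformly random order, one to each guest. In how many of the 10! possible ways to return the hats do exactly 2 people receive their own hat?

Pick the 2 fixed positions: C(10,2) = 45 ways.
The remaining 8 must be deranged: !8 = 14833.
Total: 45 × 14833 = 667485.

667485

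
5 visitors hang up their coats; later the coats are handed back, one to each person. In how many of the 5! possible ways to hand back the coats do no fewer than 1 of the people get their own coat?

76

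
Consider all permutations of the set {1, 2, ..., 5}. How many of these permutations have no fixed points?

!5 = 5! · Σ_{k=0}^{5} (-1)^k/k!
= 5! - 5!/1! + 5!/2! - 5!/3! + 5!/4! - 5!/5!
= 120 - 120 + 60 - 20 + 5 - 1
= 44

44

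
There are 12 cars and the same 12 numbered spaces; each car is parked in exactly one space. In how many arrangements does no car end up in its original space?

Recurrence: !12 = 12·!11 + (-1)^12.
!12 = 12·14684570 + 1 = 176214841

176214841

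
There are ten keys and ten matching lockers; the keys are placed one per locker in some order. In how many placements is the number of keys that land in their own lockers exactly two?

667485

Pick the 2 fixed positions: C(10,2) = 45 ways.
The other 8 form a derangement: !8 = 14833.
Total: 45 × 14833 = 667485.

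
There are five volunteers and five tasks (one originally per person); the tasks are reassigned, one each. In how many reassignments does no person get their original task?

44

By inclusion-exclusion, !5 = Σ (-1)^k · 5!/k! for k=0..5
= 5! - 5!/1! + 5!/2! - 5!/3! + 5!/4! - 5!/5!
= 120 - 120 + 60 - 20 + 5 - 1
= 44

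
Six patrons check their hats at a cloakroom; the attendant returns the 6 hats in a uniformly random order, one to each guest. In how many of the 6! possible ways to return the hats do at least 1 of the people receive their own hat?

455

# with exactly i fixed is C(6,i)·!(6-i); sum over i=1..6:
  i=1: C(6,1)·!5 = 6·44 = 264
  i=2: C(6,2)·!4 = 15·9 = 135
  i=3: C(6,3)·!3 = 20·2 = 40
  i=4: C(6,4)·!2 = 15·1 = 15
  i=5: C(6,5)·!1 = 6·0 = 0
  i=6: C(6,6)·!0 = 1·1 = 1
Total = 455.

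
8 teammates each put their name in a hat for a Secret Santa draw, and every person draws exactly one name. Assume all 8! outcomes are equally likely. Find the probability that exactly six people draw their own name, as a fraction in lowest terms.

1/1440

Favorable outcomes: C(8,6)·!2 = 28·1 = 28.
Total outcomes: 8! = 40320.
Probability = 28/40320 = 1/1440.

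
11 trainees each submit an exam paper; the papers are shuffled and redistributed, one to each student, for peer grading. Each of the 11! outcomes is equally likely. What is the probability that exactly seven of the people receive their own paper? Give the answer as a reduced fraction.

Favorable outcomes: C(11,7)·!4 = 330·9 = 2970.
Total outcomes: 11! = 39916800.
Probability = 2970/39916800 = 1/13440.

1/13440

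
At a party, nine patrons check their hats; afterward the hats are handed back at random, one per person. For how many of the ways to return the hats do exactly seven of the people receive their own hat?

36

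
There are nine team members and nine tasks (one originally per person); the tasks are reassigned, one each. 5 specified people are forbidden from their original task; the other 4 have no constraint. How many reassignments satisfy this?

205056

Let A_j be the event that the j-th constrained one is fixed. By inclusion-exclusion over the 5 events:
Σ_{j=0}^{5} (-1)^j C(5,j)(9-j)!
= C(5,0)·9! - C(5,1)·8! + C(5,2)·7! - C(5,3)·6! + C(5,4)·5! - C(5,5)·4!
= 362880 - 201600 + 50400 - 7200 + 600 - 24
= 205056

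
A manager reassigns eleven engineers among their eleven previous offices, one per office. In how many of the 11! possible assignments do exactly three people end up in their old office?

2447445

Pick the 3 fixed positions: C(11,3) = 165 ways.
The remaining 8 must be deranged: !8 = 14833.
Total: 165 × 14833 = 2447445.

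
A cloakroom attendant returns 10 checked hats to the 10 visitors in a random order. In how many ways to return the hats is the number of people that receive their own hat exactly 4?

Choose which 4 of the 10 are fixed: C(10,4) = 210.
The other 6 form a derangement: !6 = 265.
Total: 210 × 265 = 55650.

55650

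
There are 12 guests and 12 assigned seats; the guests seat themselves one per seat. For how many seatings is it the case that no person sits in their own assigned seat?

176214841

The number of derangements of 12 is !12 = Σ_{k=0}^{12} (-1)^k·12!/k!
= 12! - 12!/1! + 12!/2! - 12!/3! + 12!/4! - 12!/5! + 12!/6! - 12!/7! + 12!/8! - 12!/9! + 12!/10! - 12!/11! + 12!/12!
= 479001600 - 479001600 + 239500800 - 79833600 + 19958400 - 3991680 + 665280 - 95040 + 11880 - 1320 + 132 - 12 + 1
= 176214841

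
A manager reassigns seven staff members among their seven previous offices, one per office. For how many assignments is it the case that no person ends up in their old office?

!7 = 7! · Σ_{k=0}^{7} (-1)^k/k!
= 7! - 7!/1! + 7!/2! - 7!/3! + 7!/4! - 7!/5! + 7!/6! - 7!/7!
= 5040 - 5040 + 2520 - 840 + 210 - 42 + 7 - 1
= 1854

1854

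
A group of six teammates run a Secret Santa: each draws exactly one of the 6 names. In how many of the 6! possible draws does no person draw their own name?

By inclusion-exclusion, !6 = Σ (-1)^k · 6!/k! for k=0..6
= 6! - 6!/1! + 6!/2! - 6!/3! + 6!/4! - 6!/5! + 6!/6!
= 720 - 720 + 360 - 120 + 30 - 6 + 1
= 265

265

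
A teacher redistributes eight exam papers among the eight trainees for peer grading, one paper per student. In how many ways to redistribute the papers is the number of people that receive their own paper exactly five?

Pick the 5 fixed positions: C(8,5) = 56 ways.
The other 3 form a derangement: !3 = 2.
Total: 56 × 2 = 112.

112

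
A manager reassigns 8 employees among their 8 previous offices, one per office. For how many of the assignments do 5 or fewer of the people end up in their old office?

# with exactly i fixed is C(8,i)·!(8-i); sum over i=0..5:
  i=0: C(8,0)·!8 = 1·14833 = 14833
  i=1: C(8,1)·!7 = 8·1854 = 14832
  i=2: C(8,2)·!6 = 28·265 = 7420
  i=3: C(8,3)·!5 = 56·44 = 2464
  i=4: C(8,4)·!4 = 70·9 = 630
  i=5: C(8,5)·!3 = 56·2 = 112
Total = 40291.

40291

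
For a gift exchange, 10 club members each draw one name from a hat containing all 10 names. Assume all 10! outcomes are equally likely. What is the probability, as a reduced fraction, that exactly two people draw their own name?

Favorable outcomes: C(10,2)·!8 = 45·14833 = 667485.
Total outcomes: 10! = 3628800.
Probability = 667485/3628800 = 2119/11520.

2119/11520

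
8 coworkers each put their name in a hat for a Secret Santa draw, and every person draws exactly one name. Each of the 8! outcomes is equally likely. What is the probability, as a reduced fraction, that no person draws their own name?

Favorable outcomes: !8 = 14833.
Total outcomes: 8! = 40320.
Probability = 14833/40320 = 2119/5760.

2119/5760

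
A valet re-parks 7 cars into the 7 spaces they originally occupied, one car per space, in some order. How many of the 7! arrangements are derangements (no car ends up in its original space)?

1854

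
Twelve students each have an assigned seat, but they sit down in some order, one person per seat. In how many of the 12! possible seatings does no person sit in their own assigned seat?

The subfactorial !12 = [12!/e] (nearest integer).
12! = 479001600, and 479001600/e ≈ 176214840.93, so !12 = 176214841.

176214841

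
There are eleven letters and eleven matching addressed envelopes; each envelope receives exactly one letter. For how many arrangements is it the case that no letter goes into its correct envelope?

14684570

Recurrence: !11 = 10·(!10 + !9).
!11 = 10·(1334961 + 133496) = 10·1468457 = 14684570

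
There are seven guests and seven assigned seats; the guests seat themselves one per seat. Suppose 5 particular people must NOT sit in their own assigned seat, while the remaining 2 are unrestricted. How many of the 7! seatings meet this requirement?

2428

Let A_j be the event that the j-th constrained one is fixed. By inclusion-exclusion over the 5 events:
Σ_{j=0}^{5} (-1)^j C(5,j)(7-j)!
= C(5,0)·7! - C(5,1)·6! + C(5,2)·5! - C(5,3)·4! + C(5,4)·3! - C(5,5)·2!
= 5040 - 3600 + 1200 - 240 + 30 - 2
= 2428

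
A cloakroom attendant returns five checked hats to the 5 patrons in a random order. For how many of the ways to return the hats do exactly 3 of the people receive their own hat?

10

Pick the 3 fixed positions: C(5,3) = 10 ways.
The other 2 form a derangement: !2 = 1.
Total: 10 × 1 = 10.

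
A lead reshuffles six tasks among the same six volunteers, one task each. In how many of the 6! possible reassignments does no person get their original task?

265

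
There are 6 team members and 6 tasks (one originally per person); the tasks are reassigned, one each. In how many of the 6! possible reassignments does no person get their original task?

265

By inclusion-exclusion, !6 = Σ (-1)^k · 6!/k! for k=0..6
= 6! - 6!/1! + 6!/2! - 6!/3! + 6!/4! - 6!/5! + 6!/6!
= 720 - 720 + 360 - 120 + 30 - 6 + 1
= 265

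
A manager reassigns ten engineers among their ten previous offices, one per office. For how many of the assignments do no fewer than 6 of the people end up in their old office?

2176

# with exactly i fixed is C(10,i)·!(10-i); sum over i=6..10:
  i=6: C(10,6)·!4 = 210·9 = 1890
  i=7: C(10,7)·!3 = 120·2 = 240
  i=8: C(10,8)·!2 = 45·1 = 45
  i=9: C(10,9)·!1 = 10·0 = 0
  i=10: C(10,10)·!0 = 1·1 = 1
Total = 2176.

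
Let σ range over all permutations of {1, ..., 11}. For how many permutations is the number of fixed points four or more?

# with exactly i fixed is C(11,i)·!(11-i); sum over i=4..11:
  i=4: C(11,4)·!7 = 330·1854 = 611820
  i=5: C(11,5)·!6 = 462·265 = 122430
  i=6: C(11,6)·!5 = 462·44 = 20328
  i=7: C(11,7)·!4 = 330·9 = 2970
  i=8: C(11,8)·!3 = 165·2 = 330
  i=9: C(11,9)·!2 = 55·1 = 55
  i=10: C(11,10)·!1 = 11·0 = 0
  i=11: C(11,11)·!0 = 1·1 = 1
Total = 757934.

757934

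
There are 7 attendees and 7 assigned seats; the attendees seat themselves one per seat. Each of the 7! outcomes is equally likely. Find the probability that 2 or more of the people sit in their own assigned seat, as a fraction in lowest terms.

1331/5040

Favorable outcomes: Σ_{i≥2} C(7,i)·!(7-i) = 21·44 + 35·9 + 35·2 + 21·1 + 7·0 + 1·1 = 1331.
Total outcomes: 7! = 5040.
Probability = 1331/5040 = 1331/5040.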